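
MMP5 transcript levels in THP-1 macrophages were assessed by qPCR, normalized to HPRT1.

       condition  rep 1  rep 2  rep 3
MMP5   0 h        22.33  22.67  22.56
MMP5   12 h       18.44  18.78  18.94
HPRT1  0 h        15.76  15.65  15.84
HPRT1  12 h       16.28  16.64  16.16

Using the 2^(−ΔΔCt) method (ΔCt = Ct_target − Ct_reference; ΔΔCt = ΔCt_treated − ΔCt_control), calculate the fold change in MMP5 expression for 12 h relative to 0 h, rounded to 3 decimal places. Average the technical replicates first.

Mean Ct: MMP5 0 h 22.520; MMP5 12 h 18.720; HPRT1 0 h 15.750; HPRT1 12 h 16.360
ΔCt(0 h) = 22.520 − 15.750 = 6.770
ΔCt(12 h) = 18.720 − 16.360 = 2.360
ΔΔCt = 2.360 − 6.770 = -4.410
Fold change = 2^(−(-4.410)) = 2^4.410 = 21.2590

21.259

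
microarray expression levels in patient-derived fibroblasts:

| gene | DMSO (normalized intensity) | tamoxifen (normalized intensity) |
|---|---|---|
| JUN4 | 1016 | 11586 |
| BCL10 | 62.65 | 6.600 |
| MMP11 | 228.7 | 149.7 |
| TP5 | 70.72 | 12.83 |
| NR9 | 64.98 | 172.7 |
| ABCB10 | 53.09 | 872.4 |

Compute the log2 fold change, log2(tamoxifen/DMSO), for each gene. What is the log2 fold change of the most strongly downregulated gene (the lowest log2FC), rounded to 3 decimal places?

-3.247

log2(11586/1016) = 3.511  (JUN4)
log2(6.600/62.65) = -3.247  (BCL10)
log2(149.7/228.7) = -0.611  (MMP11)
log2(12.83/70.72) = -2.463  (TP5)
log2(172.7/64.98) = 1.410  (NR9)
log2(872.4/53.09) = 4.038  (ABCB10)
BCL10 is most strongly downregulated.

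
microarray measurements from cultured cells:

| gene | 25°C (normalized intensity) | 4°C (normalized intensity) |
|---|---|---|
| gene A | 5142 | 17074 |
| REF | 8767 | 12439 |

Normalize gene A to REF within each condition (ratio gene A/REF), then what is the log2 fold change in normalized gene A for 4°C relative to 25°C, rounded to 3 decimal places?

1.227

gene A/REF (25°C) = 5142 / 8767 = 0.58652
gene A/REF (4°C) = 17074 / 12439 = 1.3726
Fold change = 1.3726 / 0.58652 = 2.3403
log2(2.3403) = 1.2267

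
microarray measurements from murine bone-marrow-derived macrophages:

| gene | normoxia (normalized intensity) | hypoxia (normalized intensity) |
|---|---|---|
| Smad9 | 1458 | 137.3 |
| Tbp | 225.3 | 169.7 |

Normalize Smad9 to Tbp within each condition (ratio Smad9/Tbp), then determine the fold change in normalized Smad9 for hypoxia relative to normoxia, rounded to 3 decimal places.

Smad9/Tbp (normoxia) = 1458 / 225.3 = 6.4714
Smad9/Tbp (hypoxia) = 137.3 / 169.7 = 0.80907
Fold change = 0.80907 / 6.4714 = 0.1250

0.125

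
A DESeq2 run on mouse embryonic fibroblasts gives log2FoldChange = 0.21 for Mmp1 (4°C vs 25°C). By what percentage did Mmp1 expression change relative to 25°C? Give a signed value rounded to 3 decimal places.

15.669%

Fold change = 2^(0.21) = 1.1567
Percent change = (FC − 1) × 100% = (1.1567 − 1) × 100 = 15.669%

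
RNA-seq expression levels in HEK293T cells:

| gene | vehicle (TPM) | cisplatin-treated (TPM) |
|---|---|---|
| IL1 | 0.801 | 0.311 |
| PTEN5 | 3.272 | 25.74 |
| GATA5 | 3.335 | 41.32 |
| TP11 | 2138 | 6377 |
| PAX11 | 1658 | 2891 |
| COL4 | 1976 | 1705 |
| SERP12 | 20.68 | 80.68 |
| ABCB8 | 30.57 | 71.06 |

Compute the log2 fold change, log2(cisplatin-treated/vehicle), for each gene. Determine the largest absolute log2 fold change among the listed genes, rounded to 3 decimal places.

log2(0.311/0.801) = -1.365  (IL1)
log2(25.74/3.272) = 2.976  (PTEN5)
log2(41.32/3.335) = 3.631  (GATA5)
log2(6377/2138) = 1.577  (TP11)
log2(2891/1658) = 0.802  (PAX11)
log2(1705/1976) = -0.213  (COL4)
log2(80.68/20.68) = 1.964  (SERP12)
log2(71.06/30.57) = 1.217  (ABCB8)
The largest magnitude belongs to GATA5.

3.631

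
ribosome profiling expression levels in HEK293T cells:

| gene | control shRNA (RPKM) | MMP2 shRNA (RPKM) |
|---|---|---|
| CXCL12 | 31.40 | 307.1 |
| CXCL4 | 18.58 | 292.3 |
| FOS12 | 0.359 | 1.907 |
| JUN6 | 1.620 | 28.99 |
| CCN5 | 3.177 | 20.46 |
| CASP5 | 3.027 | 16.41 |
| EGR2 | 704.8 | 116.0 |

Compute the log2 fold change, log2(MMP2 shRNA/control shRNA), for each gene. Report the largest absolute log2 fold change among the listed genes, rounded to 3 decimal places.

4.161

log2(307.1/31.40) = 3.290  (CXCL12)
log2(292.3/18.58) = 3.976  (CXCL4)
log2(1.907/0.359) = 2.409  (FOS12)
log2(28.99/1.620) = 4.161  (JUN6)
log2(20.46/3.177) = 2.687  (CCN5)
log2(16.41/3.027) = 2.439  (CASP5)
log2(116.0/704.8) = -2.603  (EGR2)
The largest magnitude belongs to JUN6.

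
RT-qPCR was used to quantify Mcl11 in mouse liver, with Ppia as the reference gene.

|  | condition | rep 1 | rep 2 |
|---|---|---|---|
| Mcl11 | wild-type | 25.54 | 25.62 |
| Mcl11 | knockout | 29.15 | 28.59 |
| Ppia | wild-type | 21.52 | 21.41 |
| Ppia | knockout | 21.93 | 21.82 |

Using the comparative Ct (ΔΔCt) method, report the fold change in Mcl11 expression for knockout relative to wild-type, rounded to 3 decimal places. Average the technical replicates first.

Mean Ct: Mcl11 wild-type 25.580; Mcl11 knockout 28.870; Ppia wild-type 21.465; Ppia knockout 21.875
ΔCt(wild-type) = 25.580 − 21.465 = 4.115
ΔCt(knockout) = 28.870 − 21.875 = 6.995
ΔΔCt = 6.995 − 4.115 = 2.880
Fold change = 2^(−2.880) = 0.1358

0.136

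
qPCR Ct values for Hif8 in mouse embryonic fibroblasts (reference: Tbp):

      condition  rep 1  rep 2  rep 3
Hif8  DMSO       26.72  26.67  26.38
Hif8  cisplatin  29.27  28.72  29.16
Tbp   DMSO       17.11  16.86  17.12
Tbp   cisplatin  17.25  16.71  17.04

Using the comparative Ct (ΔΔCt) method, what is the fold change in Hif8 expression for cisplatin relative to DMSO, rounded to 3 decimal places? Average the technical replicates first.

Mean Ct: Hif8 DMSO 26.590; Hif8 cisplatin 29.050; Tbp DMSO 17.030; Tbp cisplatin 17.000
ΔCt(DMSO) = 26.590 − 17.030 = 9.560
ΔCt(cisplatin) = 29.050 − 17.000 = 12.050
ΔΔCt = 12.050 − 9.560 = 2.490
Fold change = 2^(−2.490) = 0.1780

0.178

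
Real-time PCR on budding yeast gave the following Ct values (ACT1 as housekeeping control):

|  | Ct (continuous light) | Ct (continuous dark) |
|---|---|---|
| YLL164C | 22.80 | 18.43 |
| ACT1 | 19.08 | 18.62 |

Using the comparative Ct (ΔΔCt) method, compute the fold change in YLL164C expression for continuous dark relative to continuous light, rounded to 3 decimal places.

ΔCt(continuous light) = 22.800 − 19.080 = 3.720
ΔCt(continuous dark) = 18.430 − 18.620 = -0.190
ΔΔCt = -0.190 − 3.720 = -3.910
Fold change = 2^(−(-3.910)) = 2^3.910 = 15.0324

15.032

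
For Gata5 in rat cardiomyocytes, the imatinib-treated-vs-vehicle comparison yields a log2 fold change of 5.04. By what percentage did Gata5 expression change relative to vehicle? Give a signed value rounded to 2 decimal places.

Fold change = 2^(5.04) = 32.8996
Percent change = (FC − 1) × 100% = (32.8996 − 1) × 100 = 3189.96%

3189.96%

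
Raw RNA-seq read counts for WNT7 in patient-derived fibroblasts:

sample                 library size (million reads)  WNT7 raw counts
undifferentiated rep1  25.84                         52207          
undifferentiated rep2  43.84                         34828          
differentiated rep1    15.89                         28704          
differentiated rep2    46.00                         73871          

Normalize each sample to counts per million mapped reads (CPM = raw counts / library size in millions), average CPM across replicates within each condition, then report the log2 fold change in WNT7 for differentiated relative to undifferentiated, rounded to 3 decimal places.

0.278

CPM(undifferentiated rep1) = 52207 / 25.84 = 2020.3947
CPM(undifferentiated rep2) = 34828 / 43.84 = 794.4343
CPM(differentiated rep1) = 28704 / 15.89 = 1806.4191
CPM(differentiated rep2) = 73871 / 46.00 = 1605.8913
mean CPM(undifferentiated) = 1407.4145; mean CPM(differentiated) = 1706.1552
Fold change = 1706.1552 / 1407.4145 = 1.21226
log2(1.21226) = 0.2777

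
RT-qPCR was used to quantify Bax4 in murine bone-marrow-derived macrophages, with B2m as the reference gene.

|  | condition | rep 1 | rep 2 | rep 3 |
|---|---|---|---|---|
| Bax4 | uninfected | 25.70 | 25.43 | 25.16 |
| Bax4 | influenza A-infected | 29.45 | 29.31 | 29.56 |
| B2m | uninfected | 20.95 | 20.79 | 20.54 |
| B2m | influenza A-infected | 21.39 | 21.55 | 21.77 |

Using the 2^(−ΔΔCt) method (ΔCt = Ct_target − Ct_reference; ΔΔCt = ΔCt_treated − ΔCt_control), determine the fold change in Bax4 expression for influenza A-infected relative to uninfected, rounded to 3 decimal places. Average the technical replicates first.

0.109

Mean Ct: Bax4 uninfected 25.430; Bax4 influenza A-infected 29.440; B2m uninfected 20.760; B2m influenza A-infected 21.570
ΔCt(uninfected) = 25.430 − 20.760 = 4.670
ΔCt(influenza A-infected) = 29.440 − 21.570 = 7.870
ΔΔCt = 7.870 − 4.670 = 3.200
Fold change = 2^(−3.200) = 0.1088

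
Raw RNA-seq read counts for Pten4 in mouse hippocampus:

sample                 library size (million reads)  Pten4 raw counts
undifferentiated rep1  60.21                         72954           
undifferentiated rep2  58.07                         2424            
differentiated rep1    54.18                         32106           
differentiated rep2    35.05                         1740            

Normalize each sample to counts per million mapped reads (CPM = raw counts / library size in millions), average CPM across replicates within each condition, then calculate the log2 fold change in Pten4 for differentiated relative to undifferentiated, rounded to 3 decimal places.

CPM(undifferentiated rep1) = 72954 / 60.21 = 1211.6592
CPM(undifferentiated rep2) = 2424 / 58.07 = 41.7427
CPM(differentiated rep1) = 32106 / 54.18 = 592.5803
CPM(differentiated rep2) = 1740 / 35.05 = 49.6434
mean CPM(undifferentiated) = 626.7010; mean CPM(differentiated) = 321.1118
Fold change = 321.1118 / 626.7010 = 0.51238
log2(0.51238) = -0.9647

-0.965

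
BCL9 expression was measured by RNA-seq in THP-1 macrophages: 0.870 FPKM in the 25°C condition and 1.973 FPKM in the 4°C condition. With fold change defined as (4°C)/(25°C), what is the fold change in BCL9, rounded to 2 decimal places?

Fold change = 1.973 / 0.870 = 2.268
BCL9 is upregulated.

2.27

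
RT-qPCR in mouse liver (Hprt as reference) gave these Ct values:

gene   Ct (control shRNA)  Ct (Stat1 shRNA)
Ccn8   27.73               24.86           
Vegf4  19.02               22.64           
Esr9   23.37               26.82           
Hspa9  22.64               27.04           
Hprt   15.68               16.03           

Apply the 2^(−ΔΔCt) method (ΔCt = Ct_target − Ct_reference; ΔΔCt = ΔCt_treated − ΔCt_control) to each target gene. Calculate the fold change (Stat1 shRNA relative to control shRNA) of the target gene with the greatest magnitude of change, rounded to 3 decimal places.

Ccn8: ΔΔCt = (24.86−16.03) − (27.73−15.68) = 8.83 − 12.05 = -3.22; fold change = 2^3.22 = 9.318
Vegf4: ΔΔCt = (22.64−16.03) − (19.02−15.68) = 6.61 − 3.34 = 3.27; fold change = 2^-3.27 = 0.104
Esr9: ΔΔCt = (26.82−16.03) − (23.37−15.68) = 10.79 − 7.69 = 3.10; fold change = 2^-3.10 = 0.117
Hspa9: ΔΔCt = (27.04−16.03) − (22.64−15.68) = 11.01 − 6.96 = 4.05; fold change = 2^-4.05 = 0.060
Hspa9 has the largest |ΔΔCt| = 4.05.

0.060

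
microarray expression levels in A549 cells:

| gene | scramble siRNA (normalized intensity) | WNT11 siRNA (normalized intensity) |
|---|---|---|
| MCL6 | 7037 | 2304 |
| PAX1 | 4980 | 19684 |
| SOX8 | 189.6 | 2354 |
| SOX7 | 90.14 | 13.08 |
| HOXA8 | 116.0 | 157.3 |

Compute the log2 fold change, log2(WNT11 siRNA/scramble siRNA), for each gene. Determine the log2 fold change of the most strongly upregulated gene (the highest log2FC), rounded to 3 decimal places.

3.634

log2(2304/7037) = -1.611  (MCL6)
log2(19684/4980) = 1.983  (PAX1)
log2(2354/189.6) = 3.634  (SOX8)
log2(13.08/90.14) = -2.785  (SOX7)
log2(157.3/116.0) = 0.439  (HOXA8)
SOX8 is most strongly upregulated.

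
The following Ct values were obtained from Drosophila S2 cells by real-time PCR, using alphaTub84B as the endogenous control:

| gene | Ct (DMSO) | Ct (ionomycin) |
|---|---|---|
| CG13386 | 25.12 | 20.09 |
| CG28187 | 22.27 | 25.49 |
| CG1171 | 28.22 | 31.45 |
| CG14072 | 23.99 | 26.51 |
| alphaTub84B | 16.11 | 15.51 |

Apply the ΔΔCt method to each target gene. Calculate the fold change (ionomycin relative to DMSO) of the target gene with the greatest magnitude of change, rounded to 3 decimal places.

21.556

CG13386: ΔΔCt = (20.09−15.51) − (25.12−16.11) = 4.58 − 9.01 = -4.43; fold change = 2^4.43 = 21.556
CG28187: ΔΔCt = (25.49−15.51) − (22.27−16.11) = 9.98 − 6.16 = 3.82; fold change = 2^-3.82 = 0.071
CG1171: ΔΔCt = (31.45−15.51) − (28.22−16.11) = 15.94 − 12.11 = 3.83; fold change = 2^-3.83 = 0.070
CG14072: ΔΔCt = (26.51−15.51) − (23.99−16.11) = 11.00 − 7.88 = 3.12; fold change = 2^-3.12 = 0.115
CG13386 has the largest |ΔΔCt| = 4.43.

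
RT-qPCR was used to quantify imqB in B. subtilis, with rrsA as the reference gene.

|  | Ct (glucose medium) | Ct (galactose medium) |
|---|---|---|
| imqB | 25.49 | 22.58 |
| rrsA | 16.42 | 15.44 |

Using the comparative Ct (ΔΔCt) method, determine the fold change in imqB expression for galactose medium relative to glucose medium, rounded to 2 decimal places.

3.81

ΔCt(glucose medium) = 25.490 − 16.420 = 9.070
ΔCt(galactose medium) = 22.580 − 15.440 = 7.140
ΔΔCt = 7.140 − 9.070 = -1.930
Fold change = 2^(−(-1.930)) = 2^1.930 = 3.811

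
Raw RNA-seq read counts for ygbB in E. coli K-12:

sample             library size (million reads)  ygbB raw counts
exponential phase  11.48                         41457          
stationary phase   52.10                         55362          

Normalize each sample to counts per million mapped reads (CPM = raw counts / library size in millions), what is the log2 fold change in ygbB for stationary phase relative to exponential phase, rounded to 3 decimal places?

-1.765

CPM(exponential phase) = 41457 / 11.48 = 3611.2369
CPM(stationary phase) = 55362 / 52.10 = 1062.6104
Fold change = 1062.6104 / 3611.2369 = 0.29425
log2(0.29425) = -1.7649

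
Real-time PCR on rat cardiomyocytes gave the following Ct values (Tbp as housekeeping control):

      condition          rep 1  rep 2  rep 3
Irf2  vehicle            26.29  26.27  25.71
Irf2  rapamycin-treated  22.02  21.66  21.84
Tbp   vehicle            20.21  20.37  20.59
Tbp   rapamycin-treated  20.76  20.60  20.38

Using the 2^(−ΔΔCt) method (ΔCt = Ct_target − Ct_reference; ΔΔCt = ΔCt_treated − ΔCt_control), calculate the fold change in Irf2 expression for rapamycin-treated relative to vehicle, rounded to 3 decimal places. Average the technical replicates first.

21.706

Mean Ct: Irf2 vehicle 26.090; Irf2 rapamycin-treated 21.840; Tbp vehicle 20.390; Tbp rapamycin-treated 20.580
ΔCt(vehicle) = 26.090 − 20.390 = 5.700
ΔCt(rapamycin-treated) = 21.840 − 20.580 = 1.260
ΔΔCt = 1.260 − 5.700 = -4.440
Fold change = 2^(−(-4.440)) = 2^4.440 = 21.7057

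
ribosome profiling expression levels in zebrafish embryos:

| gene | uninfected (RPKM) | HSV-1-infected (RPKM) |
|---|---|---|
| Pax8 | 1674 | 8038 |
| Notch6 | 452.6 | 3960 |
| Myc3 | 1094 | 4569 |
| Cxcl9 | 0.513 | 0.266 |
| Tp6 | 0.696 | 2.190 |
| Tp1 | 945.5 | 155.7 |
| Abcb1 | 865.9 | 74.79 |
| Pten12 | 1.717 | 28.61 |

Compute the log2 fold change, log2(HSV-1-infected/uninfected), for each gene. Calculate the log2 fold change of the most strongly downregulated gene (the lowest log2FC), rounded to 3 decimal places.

-3.533

log2(8038/1674) = 2.264  (Pax8)
log2(3960/452.6) = 3.129  (Notch6)
log2(4569/1094) = 2.062  (Myc3)
log2(0.266/0.513) = -0.948  (Cxcl9)
log2(2.190/0.696) = 1.654  (Tp6)
log2(155.7/945.5) = -2.602  (Tp1)
log2(74.79/865.9) = -3.533  (Abcb1)
log2(28.61/1.717) = 4.059  (Pten12)
Abcb1 is most strongly downregulated.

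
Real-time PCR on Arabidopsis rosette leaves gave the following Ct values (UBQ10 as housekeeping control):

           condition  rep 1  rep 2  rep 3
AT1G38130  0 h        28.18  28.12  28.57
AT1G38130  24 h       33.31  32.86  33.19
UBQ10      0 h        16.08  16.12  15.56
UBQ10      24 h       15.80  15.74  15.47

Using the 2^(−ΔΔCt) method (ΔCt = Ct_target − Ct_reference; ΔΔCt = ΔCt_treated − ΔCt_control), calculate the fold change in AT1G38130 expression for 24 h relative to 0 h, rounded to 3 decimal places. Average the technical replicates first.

Mean Ct: AT1G38130 0 h 28.290; AT1G38130 24 h 33.120; UBQ10 0 h 15.920; UBQ10 24 h 15.670
ΔCt(0 h) = 28.290 − 15.920 = 12.370
ΔCt(24 h) = 33.120 − 15.670 = 17.450
ΔΔCt = 17.450 − 12.370 = 5.080
Fold change = 2^(−5.080) = 0.0296

0.030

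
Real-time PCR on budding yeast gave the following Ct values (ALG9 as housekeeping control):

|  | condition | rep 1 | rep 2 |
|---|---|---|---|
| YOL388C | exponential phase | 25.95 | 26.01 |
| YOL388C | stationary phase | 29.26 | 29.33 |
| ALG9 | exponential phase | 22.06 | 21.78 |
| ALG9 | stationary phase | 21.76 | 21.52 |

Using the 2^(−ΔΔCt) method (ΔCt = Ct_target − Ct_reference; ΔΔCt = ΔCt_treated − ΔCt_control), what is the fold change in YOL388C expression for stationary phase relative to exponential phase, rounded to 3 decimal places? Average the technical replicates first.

0.083

Mean Ct: YOL388C exponential phase 25.980; YOL388C stationary phase 29.295; ALG9 exponential phase 21.920; ALG9 stationary phase 21.640
ΔCt(exponential phase) = 25.980 − 21.920 = 4.060
ΔCt(stationary phase) = 29.295 − 21.640 = 7.655
ΔΔCt = 7.655 − 4.060 = 3.595
Fold change = 2^(−3.595) = 0.0828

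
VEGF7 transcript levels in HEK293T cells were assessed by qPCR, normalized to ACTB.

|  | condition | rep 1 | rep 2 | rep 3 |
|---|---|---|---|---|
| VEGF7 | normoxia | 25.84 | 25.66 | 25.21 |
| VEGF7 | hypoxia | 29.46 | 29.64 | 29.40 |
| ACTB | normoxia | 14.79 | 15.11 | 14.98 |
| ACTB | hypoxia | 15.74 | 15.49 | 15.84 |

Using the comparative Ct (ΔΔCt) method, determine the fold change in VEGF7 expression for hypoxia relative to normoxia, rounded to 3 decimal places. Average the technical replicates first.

0.109

Mean Ct: VEGF7 normoxia 25.570; VEGF7 hypoxia 29.500; ACTB normoxia 14.960; ACTB hypoxia 15.690
ΔCt(normoxia) = 25.570 − 14.960 = 10.610
ΔCt(hypoxia) = 29.500 − 15.690 = 13.810
ΔΔCt = 13.810 − 10.610 = 3.200
Fold change = 2^(−3.200) = 0.1088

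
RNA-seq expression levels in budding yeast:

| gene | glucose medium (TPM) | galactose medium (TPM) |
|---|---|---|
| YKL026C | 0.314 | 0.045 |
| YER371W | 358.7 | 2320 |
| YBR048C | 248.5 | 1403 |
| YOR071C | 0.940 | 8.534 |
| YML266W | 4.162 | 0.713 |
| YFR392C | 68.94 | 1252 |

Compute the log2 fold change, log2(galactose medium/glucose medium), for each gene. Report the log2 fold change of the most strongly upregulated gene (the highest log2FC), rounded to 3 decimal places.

log2(0.045/0.314) = -2.803  (YKL026C)
log2(2320/358.7) = 2.693  (YER371W)
log2(1403/248.5) = 2.497  (YBR048C)
log2(8.534/0.940) = 3.182  (YOR071C)
log2(0.713/4.162) = -2.545  (YML266W)
log2(1252/68.94) = 4.183  (YFR392C)
YFR392C is most strongly upregulated.

4.183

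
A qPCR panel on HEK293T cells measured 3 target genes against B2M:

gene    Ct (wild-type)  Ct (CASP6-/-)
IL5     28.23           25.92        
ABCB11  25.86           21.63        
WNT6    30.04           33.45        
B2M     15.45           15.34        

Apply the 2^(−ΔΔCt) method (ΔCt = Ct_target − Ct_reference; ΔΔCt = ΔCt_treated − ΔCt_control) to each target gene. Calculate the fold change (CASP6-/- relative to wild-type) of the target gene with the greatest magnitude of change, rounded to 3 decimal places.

IL5: ΔΔCt = (25.92−15.34) − (28.23−15.45) = 10.58 − 12.78 = -2.20; fold change = 2^2.20 = 4.595
ABCB11: ΔΔCt = (21.63−15.34) − (25.86−15.45) = 6.29 − 10.41 = -4.12; fold change = 2^4.12 = 17.388
WNT6: ΔΔCt = (33.45−15.34) − (30.04−15.45) = 18.11 − 14.59 = 3.52; fold change = 2^-3.52 = 0.087
ABCB11 has the largest |ΔΔCt| = 4.12.

17.388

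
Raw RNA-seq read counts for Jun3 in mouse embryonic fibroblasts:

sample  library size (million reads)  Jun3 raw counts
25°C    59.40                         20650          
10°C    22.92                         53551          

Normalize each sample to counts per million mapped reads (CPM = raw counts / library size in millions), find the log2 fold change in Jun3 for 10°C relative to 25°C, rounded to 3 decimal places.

2.749

CPM(25°C) = 20650 / 59.40 = 347.6431
CPM(10°C) = 53551 / 22.92 = 2336.4311
Fold change = 2336.4311 / 347.6431 = 6.72078
log2(6.72078) = 2.7486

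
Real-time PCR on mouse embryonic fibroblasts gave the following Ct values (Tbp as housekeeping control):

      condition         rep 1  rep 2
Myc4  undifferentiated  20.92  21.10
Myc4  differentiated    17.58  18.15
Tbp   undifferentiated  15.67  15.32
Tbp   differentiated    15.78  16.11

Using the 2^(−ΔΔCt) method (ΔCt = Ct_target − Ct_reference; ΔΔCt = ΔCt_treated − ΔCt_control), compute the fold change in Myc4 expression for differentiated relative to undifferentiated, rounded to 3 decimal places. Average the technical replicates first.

Mean Ct: Myc4 undifferentiated 21.010; Myc4 differentiated 17.865; Tbp undifferentiated 15.495; Tbp differentiated 15.945
ΔCt(undifferentiated) = 21.010 − 15.495 = 5.515
ΔCt(differentiated) = 17.865 − 15.945 = 1.920
ΔΔCt = 1.920 − 5.515 = -3.595
Fold change = 2^(−(-3.595)) = 2^3.595 = 12.0838

12.084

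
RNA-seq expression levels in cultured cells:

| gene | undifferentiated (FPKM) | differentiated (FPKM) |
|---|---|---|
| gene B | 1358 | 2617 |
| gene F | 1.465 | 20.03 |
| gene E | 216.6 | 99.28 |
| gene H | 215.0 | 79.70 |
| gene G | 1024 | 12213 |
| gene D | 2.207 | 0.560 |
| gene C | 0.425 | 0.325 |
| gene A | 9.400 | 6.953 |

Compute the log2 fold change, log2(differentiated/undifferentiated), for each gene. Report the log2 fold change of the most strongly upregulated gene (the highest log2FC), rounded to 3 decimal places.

3.773

log2(2617/1358) = 0.946  (gene B)
log2(20.03/1.465) = 3.773  (gene F)
log2(99.28/216.6) = -1.125  (gene E)
log2(79.70/215.0) = -1.432  (gene H)
log2(12213/1024) = 3.576  (gene G)
log2(0.560/2.207) = -1.979  (gene D)
log2(0.325/0.425) = -0.387  (gene C)
log2(6.953/9.400) = -0.435  (gene A)
gene F is most strongly upregulated.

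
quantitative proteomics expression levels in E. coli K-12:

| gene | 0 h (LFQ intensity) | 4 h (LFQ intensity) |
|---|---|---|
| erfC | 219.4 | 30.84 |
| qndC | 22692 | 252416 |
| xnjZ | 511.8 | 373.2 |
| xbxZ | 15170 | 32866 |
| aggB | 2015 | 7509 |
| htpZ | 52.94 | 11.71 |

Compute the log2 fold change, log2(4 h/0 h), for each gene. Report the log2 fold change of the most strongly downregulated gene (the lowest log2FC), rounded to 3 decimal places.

-2.831

log2(30.84/219.4) = -2.831  (erfC)
log2(252416/22692) = 3.476  (qndC)
log2(373.2/511.8) = -0.456  (xnjZ)
log2(32866/15170) = 1.115  (xbxZ)
log2(7509/2015) = 1.898  (aggB)
log2(11.71/52.94) = -2.177  (htpZ)
erfC is most strongly downregulated.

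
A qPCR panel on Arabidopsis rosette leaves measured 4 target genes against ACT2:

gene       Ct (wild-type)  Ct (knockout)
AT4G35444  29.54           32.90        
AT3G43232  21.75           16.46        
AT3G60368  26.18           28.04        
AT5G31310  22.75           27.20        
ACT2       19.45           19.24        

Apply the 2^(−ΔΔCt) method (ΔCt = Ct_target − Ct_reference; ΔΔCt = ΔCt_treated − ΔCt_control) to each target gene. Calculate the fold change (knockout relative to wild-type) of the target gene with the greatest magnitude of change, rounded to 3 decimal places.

AT4G35444: ΔΔCt = (32.90−19.24) − (29.54−19.45) = 13.66 − 10.09 = 3.57; fold change = 2^-3.57 = 0.084
AT3G43232: ΔΔCt = (16.46−19.24) − (21.75−19.45) = -2.78 − 2.30 = -5.08; fold change = 2^5.08 = 33.825
AT3G60368: ΔΔCt = (28.04−19.24) − (26.18−19.45) = 8.80 − 6.73 = 2.07; fold change = 2^-2.07 = 0.238
AT5G31310: ΔΔCt = (27.20−19.24) − (22.75−19.45) = 7.96 − 3.30 = 4.66; fold change = 2^-4.66 = 0.040
AT3G43232 has the largest |ΔΔCt| = 5.08.

33.825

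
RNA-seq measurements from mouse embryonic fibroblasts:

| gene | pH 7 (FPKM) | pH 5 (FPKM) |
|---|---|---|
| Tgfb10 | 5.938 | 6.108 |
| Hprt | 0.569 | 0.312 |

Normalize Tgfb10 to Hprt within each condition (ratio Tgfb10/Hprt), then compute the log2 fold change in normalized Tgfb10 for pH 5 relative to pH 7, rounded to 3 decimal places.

0.908

Tgfb10/Hprt (pH 7) = 5.938 / 0.569 = 10.436
Tgfb10/Hprt (pH 5) = 6.108 / 0.312 = 19.577
Fold change = 19.577 / 10.436 = 1.8759
log2(1.8759) = 0.9076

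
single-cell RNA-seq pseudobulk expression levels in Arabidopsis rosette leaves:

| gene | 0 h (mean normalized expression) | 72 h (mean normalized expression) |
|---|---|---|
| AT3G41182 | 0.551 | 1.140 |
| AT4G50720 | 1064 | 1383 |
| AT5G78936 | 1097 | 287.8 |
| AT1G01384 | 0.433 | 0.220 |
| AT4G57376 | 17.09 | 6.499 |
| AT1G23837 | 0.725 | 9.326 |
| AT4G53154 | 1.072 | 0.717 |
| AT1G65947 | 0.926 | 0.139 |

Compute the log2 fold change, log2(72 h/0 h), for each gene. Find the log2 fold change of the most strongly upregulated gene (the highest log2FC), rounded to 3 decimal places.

log2(1.140/0.551) = 1.049  (AT3G41182)
log2(1383/1064) = 0.378  (AT4G50720)
log2(287.8/1097) = -1.930  (AT5G78936)
log2(0.220/0.433) = -0.977  (AT1G01384)
log2(6.499/17.09) = -1.395  (AT4G57376)
log2(9.326/0.725) = 3.685  (AT1G23837)
log2(0.717/1.072) = -0.580  (AT4G53154)
log2(0.139/0.926) = -2.736  (AT1G65947)
AT1G23837 is most strongly upregulated.

3.685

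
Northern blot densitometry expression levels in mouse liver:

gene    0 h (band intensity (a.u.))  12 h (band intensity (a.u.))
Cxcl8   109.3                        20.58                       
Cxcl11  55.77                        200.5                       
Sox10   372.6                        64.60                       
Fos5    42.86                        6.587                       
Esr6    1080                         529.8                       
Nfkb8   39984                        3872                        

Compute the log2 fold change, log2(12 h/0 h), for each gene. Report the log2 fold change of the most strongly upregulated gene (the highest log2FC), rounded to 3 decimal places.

1.846

log2(20.58/109.3) = -2.409  (Cxcl8)
log2(200.5/55.77) = 1.846  (Cxcl11)
log2(64.60/372.6) = -2.528  (Sox10)
log2(6.587/42.86) = -2.702  (Fos5)
log2(529.8/1080) = -1.028  (Esr6)
log2(3872/39984) = -3.368  (Nfkb8)
Cxcl11 is most strongly upregulated.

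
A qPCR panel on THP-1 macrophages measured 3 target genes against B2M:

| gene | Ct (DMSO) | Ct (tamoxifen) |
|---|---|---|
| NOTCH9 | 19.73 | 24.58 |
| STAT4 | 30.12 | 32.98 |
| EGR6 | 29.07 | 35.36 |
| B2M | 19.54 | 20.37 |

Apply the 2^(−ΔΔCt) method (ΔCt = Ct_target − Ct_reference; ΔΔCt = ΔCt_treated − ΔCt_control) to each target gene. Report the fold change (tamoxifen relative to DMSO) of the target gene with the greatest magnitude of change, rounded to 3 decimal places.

NOTCH9: ΔΔCt = (24.58−20.37) − (19.73−19.54) = 4.21 − 0.19 = 4.02; fold change = 2^-4.02 = 0.062
STAT4: ΔΔCt = (32.98−20.37) − (30.12−19.54) = 12.61 − 10.58 = 2.03; fold change = 2^-2.03 = 0.245
EGR6: ΔΔCt = (35.36−20.37) − (29.07−19.54) = 14.99 − 9.53 = 5.46; fold change = 2^-5.46 = 0.023
EGR6 has the largest |ΔΔCt| = 5.46.

0.023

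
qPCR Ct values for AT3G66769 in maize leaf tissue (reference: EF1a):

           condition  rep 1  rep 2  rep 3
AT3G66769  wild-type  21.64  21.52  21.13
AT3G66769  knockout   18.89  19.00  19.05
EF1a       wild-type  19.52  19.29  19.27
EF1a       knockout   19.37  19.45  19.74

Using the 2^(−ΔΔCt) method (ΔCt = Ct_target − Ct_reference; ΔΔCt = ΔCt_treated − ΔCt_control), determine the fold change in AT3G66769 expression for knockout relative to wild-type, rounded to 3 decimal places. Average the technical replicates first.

6.105

Mean Ct: AT3G66769 wild-type 21.430; AT3G66769 knockout 18.980; EF1a wild-type 19.360; EF1a knockout 19.520
ΔCt(wild-type) = 21.430 − 19.360 = 2.070
ΔCt(knockout) = 18.980 − 19.520 = -0.540
ΔΔCt = -0.540 − 2.070 = -2.610
Fold change = 2^(−(-2.610)) = 2^2.610 = 6.1050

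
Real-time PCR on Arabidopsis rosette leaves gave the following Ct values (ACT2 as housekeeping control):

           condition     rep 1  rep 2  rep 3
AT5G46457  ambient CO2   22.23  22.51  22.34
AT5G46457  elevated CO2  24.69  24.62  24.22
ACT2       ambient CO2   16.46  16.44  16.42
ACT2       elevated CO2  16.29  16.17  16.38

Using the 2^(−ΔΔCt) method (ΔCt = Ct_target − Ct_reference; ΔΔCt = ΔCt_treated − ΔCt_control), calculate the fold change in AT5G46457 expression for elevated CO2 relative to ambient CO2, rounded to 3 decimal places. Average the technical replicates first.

Mean Ct: AT5G46457 ambient CO2 22.360; AT5G46457 elevated CO2 24.510; ACT2 ambient CO2 16.440; ACT2 elevated CO2 16.280
ΔCt(ambient CO2) = 22.360 − 16.440 = 5.920
ΔCt(elevated CO2) = 24.510 − 16.280 = 8.230
ΔΔCt = 8.230 − 5.920 = 2.310
Fold change = 2^(−2.310) = 0.2017

0.202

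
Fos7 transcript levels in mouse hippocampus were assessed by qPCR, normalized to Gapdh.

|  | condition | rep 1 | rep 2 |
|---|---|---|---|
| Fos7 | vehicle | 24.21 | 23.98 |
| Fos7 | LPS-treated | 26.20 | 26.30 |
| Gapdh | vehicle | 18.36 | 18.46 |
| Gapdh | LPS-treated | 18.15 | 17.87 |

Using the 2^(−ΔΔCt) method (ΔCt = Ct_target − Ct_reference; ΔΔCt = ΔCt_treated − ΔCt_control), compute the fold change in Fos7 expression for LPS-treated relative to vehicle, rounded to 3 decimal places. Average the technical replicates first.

Mean Ct: Fos7 vehicle 24.095; Fos7 LPS-treated 26.250; Gapdh vehicle 18.410; Gapdh LPS-treated 18.010
ΔCt(vehicle) = 24.095 − 18.410 = 5.685
ΔCt(LPS-treated) = 26.250 − 18.010 = 8.240
ΔΔCt = 8.240 − 5.685 = 2.555
Fold change = 2^(−2.555) = 0.1702

0.170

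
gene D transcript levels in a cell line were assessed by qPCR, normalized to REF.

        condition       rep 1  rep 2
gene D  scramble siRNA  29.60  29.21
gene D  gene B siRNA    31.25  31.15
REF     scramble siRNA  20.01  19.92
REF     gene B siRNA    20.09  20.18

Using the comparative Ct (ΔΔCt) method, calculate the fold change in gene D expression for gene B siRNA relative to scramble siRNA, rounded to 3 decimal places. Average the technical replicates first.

Mean Ct: gene D scramble siRNA 29.405; gene D gene B siRNA 31.200; REF scramble siRNA 19.965; REF gene B siRNA 20.135
ΔCt(scramble siRNA) = 29.405 − 19.965 = 9.440
ΔCt(gene B siRNA) = 31.200 − 20.135 = 11.065
ΔΔCt = 11.065 − 9.440 = 1.625
Fold change = 2^(−1.625) = 0.3242

0.324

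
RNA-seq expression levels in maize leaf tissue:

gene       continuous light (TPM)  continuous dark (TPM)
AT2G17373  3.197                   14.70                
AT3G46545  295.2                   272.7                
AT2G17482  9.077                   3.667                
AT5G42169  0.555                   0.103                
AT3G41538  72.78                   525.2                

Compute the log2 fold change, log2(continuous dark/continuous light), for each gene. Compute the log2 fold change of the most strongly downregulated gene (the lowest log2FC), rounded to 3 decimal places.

-2.430

log2(14.70/3.197) = 2.201  (AT2G17373)
log2(272.7/295.2) = -0.114  (AT3G46545)
log2(3.667/9.077) = -1.308  (AT2G17482)
log2(0.103/0.555) = -2.430  (AT5G42169)
log2(525.2/72.78) = 2.851  (AT3G41538)
AT5G42169 is most strongly downregulated.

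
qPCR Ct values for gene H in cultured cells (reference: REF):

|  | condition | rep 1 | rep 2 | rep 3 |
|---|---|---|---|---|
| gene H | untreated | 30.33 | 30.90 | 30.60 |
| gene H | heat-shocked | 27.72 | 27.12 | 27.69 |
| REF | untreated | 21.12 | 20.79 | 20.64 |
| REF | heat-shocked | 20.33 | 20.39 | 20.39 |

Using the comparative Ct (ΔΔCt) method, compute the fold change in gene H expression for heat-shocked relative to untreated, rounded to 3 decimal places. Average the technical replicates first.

6.148

Mean Ct: gene H untreated 30.610; gene H heat-shocked 27.510; REF untreated 20.850; REF heat-shocked 20.370
ΔCt(untreated) = 30.610 − 20.850 = 9.760
ΔCt(heat-shocked) = 27.510 − 20.370 = 7.140
ΔΔCt = 7.140 − 9.760 = -2.620
Fold change = 2^(−(-2.620)) = 2^2.620 = 6.1475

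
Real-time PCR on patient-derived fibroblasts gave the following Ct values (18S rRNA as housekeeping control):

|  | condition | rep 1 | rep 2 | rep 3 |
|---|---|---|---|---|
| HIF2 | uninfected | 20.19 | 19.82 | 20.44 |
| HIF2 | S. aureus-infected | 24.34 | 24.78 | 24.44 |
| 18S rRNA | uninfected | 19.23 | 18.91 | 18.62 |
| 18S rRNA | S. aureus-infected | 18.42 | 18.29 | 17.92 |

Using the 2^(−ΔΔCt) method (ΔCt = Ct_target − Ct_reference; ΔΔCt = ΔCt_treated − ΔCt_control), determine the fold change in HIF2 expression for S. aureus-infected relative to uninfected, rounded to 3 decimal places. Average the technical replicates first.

0.030

Mean Ct: HIF2 uninfected 20.150; HIF2 S. aureus-infected 24.520; 18S rRNA uninfected 18.920; 18S rRNA S. aureus-infected 18.210
ΔCt(uninfected) = 20.150 − 18.920 = 1.230
ΔCt(S. aureus-infected) = 24.520 − 18.210 = 6.310
ΔΔCt = 6.310 − 1.230 = 5.080
Fold change = 2^(−5.080) = 0.0296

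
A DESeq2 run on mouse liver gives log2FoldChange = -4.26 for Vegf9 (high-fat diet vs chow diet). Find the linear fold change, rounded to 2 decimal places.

0.05

Fold change = 2^(-4.26) = 0.052
That is, Vegf9 drops to 5.2% of the chow diet level.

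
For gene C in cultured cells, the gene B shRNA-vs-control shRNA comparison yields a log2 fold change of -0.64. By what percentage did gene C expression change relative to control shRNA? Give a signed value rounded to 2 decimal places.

Fold change = 2^(-0.64) = 0.6417
Percent change = (FC − 1) × 100% = (0.6417 − 1) × 100 = -35.83%

-35.83%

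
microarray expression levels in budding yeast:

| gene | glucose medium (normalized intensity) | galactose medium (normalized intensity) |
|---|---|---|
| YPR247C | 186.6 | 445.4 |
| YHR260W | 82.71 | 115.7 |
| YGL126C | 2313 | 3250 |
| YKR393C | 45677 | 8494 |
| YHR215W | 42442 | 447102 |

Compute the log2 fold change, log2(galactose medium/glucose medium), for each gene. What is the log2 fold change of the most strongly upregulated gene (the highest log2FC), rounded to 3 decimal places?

log2(445.4/186.6) = 1.255  (YPR247C)
log2(115.7/82.71) = 0.484  (YHR260W)
log2(3250/2313) = 0.491  (YGL126C)
log2(8494/45677) = -2.427  (YKR393C)
log2(447102/42442) = 3.397  (YHR215W)
YHR215W is most strongly upregulated.

3.397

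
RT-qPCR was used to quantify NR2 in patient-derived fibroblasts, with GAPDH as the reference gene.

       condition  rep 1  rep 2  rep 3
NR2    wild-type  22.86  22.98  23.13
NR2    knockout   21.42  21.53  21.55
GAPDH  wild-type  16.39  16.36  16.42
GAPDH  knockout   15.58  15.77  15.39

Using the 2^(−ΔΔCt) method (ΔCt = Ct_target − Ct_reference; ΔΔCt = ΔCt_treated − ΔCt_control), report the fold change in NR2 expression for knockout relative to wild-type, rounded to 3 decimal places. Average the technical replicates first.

1.602

Mean Ct: NR2 wild-type 22.990; NR2 knockout 21.500; GAPDH wild-type 16.390; GAPDH knockout 15.580
ΔCt(wild-type) = 22.990 − 16.390 = 6.600
ΔCt(knockout) = 21.500 − 15.580 = 5.920
ΔΔCt = 5.920 − 6.600 = -0.680
Fold change = 2^(−(-0.680)) = 2^0.680 = 1.6021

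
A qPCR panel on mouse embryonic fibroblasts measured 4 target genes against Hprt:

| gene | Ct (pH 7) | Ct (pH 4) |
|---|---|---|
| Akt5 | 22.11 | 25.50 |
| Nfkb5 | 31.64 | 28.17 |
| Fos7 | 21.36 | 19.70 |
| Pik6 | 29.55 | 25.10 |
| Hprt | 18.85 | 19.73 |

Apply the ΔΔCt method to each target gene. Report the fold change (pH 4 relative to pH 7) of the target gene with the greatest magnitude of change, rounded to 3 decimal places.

40.224

Akt5: ΔΔCt = (25.50−19.73) − (22.11−18.85) = 5.77 − 3.26 = 2.51; fold change = 2^-2.51 = 0.176
Nfkb5: ΔΔCt = (28.17−19.73) − (31.64−18.85) = 8.44 − 12.79 = -4.35; fold change = 2^4.35 = 20.393
Fos7: ΔΔCt = (19.70−19.73) − (21.36−18.85) = -0.03 − 2.51 = -2.54; fold change = 2^2.54 = 5.816
Pik6: ΔΔCt = (25.10−19.73) − (29.55−18.85) = 5.37 − 10.70 = -5.33; fold change = 2^5.33 = 40.224
Pik6 has the largest |ΔΔCt| = 5.33.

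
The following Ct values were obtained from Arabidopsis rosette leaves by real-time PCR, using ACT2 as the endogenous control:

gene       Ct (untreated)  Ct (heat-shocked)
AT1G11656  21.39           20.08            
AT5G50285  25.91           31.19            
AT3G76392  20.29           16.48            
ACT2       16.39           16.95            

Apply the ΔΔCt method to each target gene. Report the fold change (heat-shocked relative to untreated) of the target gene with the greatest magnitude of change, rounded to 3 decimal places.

0.038

AT1G11656: ΔΔCt = (20.08−16.95) − (21.39−16.39) = 3.13 − 5.00 = -1.87; fold change = 2^1.87 = 3.655
AT5G50285: ΔΔCt = (31.19−16.95) − (25.91−16.39) = 14.24 − 9.52 = 4.72; fold change = 2^-4.72 = 0.038
AT3G76392: ΔΔCt = (16.48−16.95) − (20.29−16.39) = -0.47 − 3.90 = -4.37; fold change = 2^4.37 = 20.678
AT5G50285 has the largest |ΔΔCt| = 4.72.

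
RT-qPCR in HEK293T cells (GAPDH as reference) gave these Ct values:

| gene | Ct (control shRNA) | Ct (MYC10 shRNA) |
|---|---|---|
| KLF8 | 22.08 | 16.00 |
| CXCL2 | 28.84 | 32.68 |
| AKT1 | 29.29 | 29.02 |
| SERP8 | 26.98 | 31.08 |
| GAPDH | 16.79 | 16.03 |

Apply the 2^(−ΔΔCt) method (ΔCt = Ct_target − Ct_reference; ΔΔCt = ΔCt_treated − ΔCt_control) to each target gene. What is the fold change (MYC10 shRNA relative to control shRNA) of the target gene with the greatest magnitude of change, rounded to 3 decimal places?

39.947

KLF8: ΔΔCt = (16.00−16.03) − (22.08−16.79) = -0.03 − 5.29 = -5.32; fold change = 2^5.32 = 39.947
CXCL2: ΔΔCt = (32.68−16.03) − (28.84−16.79) = 16.65 − 12.05 = 4.60; fold change = 2^-4.60 = 0.041
AKT1: ΔΔCt = (29.02−16.03) − (29.29−16.79) = 12.99 − 12.50 = 0.49; fold change = 2^-0.49 = 0.712
SERP8: ΔΔCt = (31.08−16.03) − (26.98−16.79) = 15.05 − 10.19 = 4.86; fold change = 2^-4.86 = 0.034
KLF8 has the largest |ΔΔCt| = 5.32.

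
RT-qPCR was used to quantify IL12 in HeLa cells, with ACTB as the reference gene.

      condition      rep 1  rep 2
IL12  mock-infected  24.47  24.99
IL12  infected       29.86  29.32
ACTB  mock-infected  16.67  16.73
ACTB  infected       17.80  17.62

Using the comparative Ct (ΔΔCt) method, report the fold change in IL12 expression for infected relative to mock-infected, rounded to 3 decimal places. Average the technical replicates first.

0.069

Mean Ct: IL12 mock-infected 24.730; IL12 infected 29.590; ACTB mock-infected 16.700; ACTB infected 17.710
ΔCt(mock-infected) = 24.730 − 16.700 = 8.030
ΔCt(infected) = 29.590 − 17.710 = 11.880
ΔΔCt = 11.880 − 8.030 = 3.850
Fold change = 2^(−3.850) = 0.0693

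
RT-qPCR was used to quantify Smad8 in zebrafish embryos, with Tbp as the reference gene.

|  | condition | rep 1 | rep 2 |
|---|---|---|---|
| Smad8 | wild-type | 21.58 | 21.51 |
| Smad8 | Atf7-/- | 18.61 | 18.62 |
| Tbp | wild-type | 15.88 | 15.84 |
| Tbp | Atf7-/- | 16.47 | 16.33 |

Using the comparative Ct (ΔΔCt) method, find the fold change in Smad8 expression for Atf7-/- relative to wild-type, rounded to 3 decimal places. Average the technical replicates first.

11.081

Mean Ct: Smad8 wild-type 21.545; Smad8 Atf7-/- 18.615; Tbp wild-type 15.860; Tbp Atf7-/- 16.400
ΔCt(wild-type) = 21.545 − 15.860 = 5.685
ΔCt(Atf7-/-) = 18.615 − 16.400 = 2.215
ΔΔCt = 2.215 − 5.685 = -3.470
Fold change = 2^(−(-3.470)) = 2^3.470 = 11.0809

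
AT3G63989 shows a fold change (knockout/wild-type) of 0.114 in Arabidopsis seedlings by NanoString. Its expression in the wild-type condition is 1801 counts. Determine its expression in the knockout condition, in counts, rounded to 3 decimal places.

knockout expression = 1801 × 0.114 = 205.314

205.314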